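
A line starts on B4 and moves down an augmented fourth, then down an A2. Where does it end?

B4 down an augmented fourth → F4 (6 semitones).
An augmented second down from F4 is Ebb4.

Ebb4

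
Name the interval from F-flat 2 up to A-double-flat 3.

minor tenth

F to A spans three letter names (F-G-A), plus an octave: a tenth.
At 15 semitones, Fb2→Abb3 falls one short of a major tenth: minor.
(Equivalently, a compound minor third: a minor third plus an octave.)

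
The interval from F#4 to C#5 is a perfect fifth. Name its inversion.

perfect 4th

Interval numbers invert to sum to nine: 5 + 4 = 9, so a fifth inverts to a fourth.
The quality also flips — perfect stays perfect — giving a perfect fourth.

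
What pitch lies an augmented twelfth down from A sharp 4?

D 3

Five letters down from A (plus an octave) reaches D.
Moving 20 semitones down from A#4 (the size of an augmented twelfth) reaches D3.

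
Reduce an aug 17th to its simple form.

Subtracting seven from the interval number removes an octave: 17 − 14 = 3.
That makes an augmented seventeenth a compound augmented third — 2 octaves plus an augmented third.

augmented 3rd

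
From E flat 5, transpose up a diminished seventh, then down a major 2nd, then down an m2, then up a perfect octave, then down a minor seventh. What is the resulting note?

Up a diminished seventh from Eb5: Dbb6 (9 semitones up).
Down a major second from Dbb6: Cbb6 (2 semitones down).
A minor second down from Cbb6 is Bbb5.
A perfect octave up from Bbb5 is Bbb6.
Bbb6 down a minor seventh → Cb6 (10 semitones).

C flat 6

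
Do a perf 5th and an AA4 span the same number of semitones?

Yes

Both span 7 semitones: a perfect fifth and a doubly augmented fourth are the same chromatic distance.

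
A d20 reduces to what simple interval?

diminished 6th

Subtracting seven from the interval number removes an octave: 20 − 14 = 6.
Quality carries through unchanged, so the simple form is a diminished sixth.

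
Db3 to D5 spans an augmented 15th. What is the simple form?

Each octave removed subtracts seven from the number: 15 − 7 = 8.
Quality carries through unchanged, so the simple form is an augmented octave.

A8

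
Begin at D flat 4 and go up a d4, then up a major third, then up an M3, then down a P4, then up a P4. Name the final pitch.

D flat 5

Db4 up a diminished fourth → Gbb4 (4 semitones).
A major third up from Gbb4 is Bbb4.
A major third up from Bbb4 is Db5.
Db5 down a perfect fourth → Ab4 (5 semitones).
Ab4 up a perfect fourth → Db5 (5 semitones).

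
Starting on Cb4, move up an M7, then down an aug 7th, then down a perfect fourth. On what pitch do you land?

Up a major seventh from Cb4: Bb4 (11 semitones up).
Bb4 down an augmented seventh → Cbb4 (12 semitones).
Cbb4 down a perfect fourth → Gbb3 (5 semitones).

Gbb3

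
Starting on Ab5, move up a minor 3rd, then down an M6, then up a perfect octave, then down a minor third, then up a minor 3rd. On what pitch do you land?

Ebb6

Ab5 up a minor third → Cb6 (3 semitones).
A major sixth down from Cb6 is Ebb5.
Up a perfect octave from Ebb5: Ebb6 (12 semitones up).
Down a minor third from Ebb6: Cb6 (3 semitones down).
Up a minor third from Cb6: Ebb6 (3 semitones up).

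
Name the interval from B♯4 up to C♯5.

B to C spans two letter names (B-C), so the interval is some kind of second.
A major second would be 2 semitones, but B#4 to C#5 is 1 — one semitone narrower, making it a minor second.

m2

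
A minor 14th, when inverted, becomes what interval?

major second

First reduce the compound minor fourteenth to its simple form, a minor seventh.
The rule of nine gives the new number: 9 − 7 = 2, so a seventh becomes a second.
And minor becomes major under inversion, so we get a major second.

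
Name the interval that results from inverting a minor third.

Inverted interval numbers add to nine, so a third pairs with a sixth (3 + 6 = 9).
The quality also flips — minor becomes major — giving a major sixth.

major 6th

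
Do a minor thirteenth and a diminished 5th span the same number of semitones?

No

A minor thirteenth spans 20 semitones; a diminished fifth spans 6 semitones. They differ by 14.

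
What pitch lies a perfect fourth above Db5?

Four letter names up from D: G.
A perfect fourth spans 5 semitones, so from Db5 the target pitch is Gb5.

Gb5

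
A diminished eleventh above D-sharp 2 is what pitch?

Four letters up from D (plus an octave) reaches G.
A diminished eleventh spans 16 semitones, so from D#2 the target pitch is G3.

G 3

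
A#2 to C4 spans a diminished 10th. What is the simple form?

d3

Each octave removed subtracts seven from the number: 10 − 7 = 3.
Quality carries through unchanged, so the simple form is a diminished third.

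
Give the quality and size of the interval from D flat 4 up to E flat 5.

D to E spans two letter names (D-E), plus an octave: a ninth.
Counting semitones, Db4→Eb5 is 14, which is the major ninth.
(Equivalently, a compound major second: a major second plus an octave.)

major ninth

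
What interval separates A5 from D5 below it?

Descending from A5 to D5 is the same interval as ascending D5 to A5.
D to A spans five letter names (D-E-F-G-A) — that makes it a fifth of some quality.
D5 to A5 is 7 semitones, matching the perfect fifth exactly, so the quality is perfect.

perfect fifth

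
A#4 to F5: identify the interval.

A to F spans six letter names (A-B-C-D-E-F), so the interval is some kind of sixth.
A major sixth would be 9 semitones; A#4 to F5 is 7, two semitones narrower, so the interval is diminished.

diminished sixth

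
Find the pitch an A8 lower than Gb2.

Gbb1

For an octave the letter name doesn't change: still G, an octave down.
Moving 13 semitones down from Gb2 (the size of an augmented octave) reaches Gbb1.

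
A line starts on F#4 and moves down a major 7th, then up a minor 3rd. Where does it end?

Bb3

Down a major seventh from F#4: G3 (11 semitones down).
A minor third up from G3 is Bb3.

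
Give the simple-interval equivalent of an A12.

augmented fifth

Take out an octave (7 from the number): 12 − 7 = 5.
So an augmented twelfth is an octave plus an augmented fifth. The quality is unchanged.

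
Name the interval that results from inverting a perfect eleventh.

First reduce the compound perfect eleventh to its simple form, a perfect fourth.
Interval numbers invert to sum to nine: 4 + 5 = 9, so a fourth inverts to a fifth.
The quality also flips — perfect stays perfect — giving a perfect fifth.

P5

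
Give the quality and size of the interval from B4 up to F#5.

perfect 5th

B to F spans five letter names (B-C-D-E-F): a fifth.
The perfect fifth spans 7 semitones, and B4 to F#5 is exactly 7 semitones — so this is a perfect fifth.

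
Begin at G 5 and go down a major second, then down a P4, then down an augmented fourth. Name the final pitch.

G flat 4

A major second down from G5 is F5.
Down a perfect fourth from F5: C5 (5 semitones down).
An augmented fourth down from C5 is Gb4.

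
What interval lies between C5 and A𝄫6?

C to A spans six letter names (C-D-E-F-G-A), plus an octave: a thirteenth.
A major thirteenth would be 21 semitones; C5 to Abb6 is 19, two semitones narrower, so the interval is diminished.
(Equivalently, a compound diminished sixth: a diminished sixth plus an octave.)

d13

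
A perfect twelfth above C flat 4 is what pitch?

G flat 5

The twelfth's letter: C up five letter names plus an octave → G.
A perfect twelfth spans 19 semitones, so from Cb4 the target pitch is Gb5.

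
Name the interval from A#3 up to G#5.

minor fourteenth

A to G spans seven letter names (A-B-C-D-E-F-G), plus an octave: a fourteenth.
At 22 semitones, A#3→G#5 falls one short of a major fourteenth: minor.
(Equivalently, a compound minor seventh: a minor seventh plus an octave.)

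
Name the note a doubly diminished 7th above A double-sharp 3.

G 4

Seven letter names up from A: G.
Moving 8 semitones up from A##3 (the size of a doubly diminished seventh) reaches G4.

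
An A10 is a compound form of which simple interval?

Each octave removed subtracts seven from the number: 10 − 7 = 3.
That makes an augmented tenth a compound augmented third — an octave plus an augmented third.

augmented third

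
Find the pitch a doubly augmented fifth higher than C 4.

G-double-sharp 4

Five letter names up from C: G.
Moving 9 semitones up from C4 (the size of a doubly augmented fifth) reaches G##4.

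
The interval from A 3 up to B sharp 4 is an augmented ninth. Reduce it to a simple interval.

Subtracting seven from the interval number removes an octave: 9 − 7 = 2.
Quality carries through unchanged, so the simple form is an augmented second.

augmented 2nd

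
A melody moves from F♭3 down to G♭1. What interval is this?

minor 14th

Descending from Fb3 to Gb1 is the same interval as ascending Gb1 to Fb3.
G to F spans seven letter names (G-A-B-C-D-E-F), plus an octave, so the interval is some kind of fourteenth.
A major fourteenth would be 23 semitones, but Gb1 to Fb3 is 22 — one semitone narrower, making it a minor fourteenth.
(Equivalently, a compound minor seventh: a minor seventh plus an octave.)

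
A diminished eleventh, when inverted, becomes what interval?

First reduce the compound diminished eleventh to its simple form, a diminished fourth.
Inverted interval numbers add to nine, so a fourth pairs with a fifth (4 + 5 = 9).
The quality also flips — diminished becomes augmented — giving an augmented fifth.

augmented fifth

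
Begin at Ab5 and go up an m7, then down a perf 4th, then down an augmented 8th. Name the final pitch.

Ab5 up a minor seventh → Gb6 (10 semitones).
A perfect fourth down from Gb6 is Db6.
Down an augmented octave from Db6: Dbb5 (13 semitones down).

Dbb5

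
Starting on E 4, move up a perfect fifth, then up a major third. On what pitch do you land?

D sharp 5

E4 up a perfect fifth → B4 (7 semitones).
Up a major third from B4: D#5 (4 semitones up).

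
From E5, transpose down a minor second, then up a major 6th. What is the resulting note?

B#5

E5 down a minor second → D#5 (1 semitone).
D#5 up a major sixth → B#5 (9 semitones).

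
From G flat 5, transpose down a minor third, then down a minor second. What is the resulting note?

Gb5 down a minor third → Eb5 (3 semitones).
A minor second down from Eb5 is D5.

D 5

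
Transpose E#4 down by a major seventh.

F#3

Seven letter names down from E: F.
A major seventh spans 11 semitones, so from E#4 the target pitch is F#3.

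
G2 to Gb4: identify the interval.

G to G is the same letter name, plus 2 octaves: a fifteenth.
A perfect fifteenth would be 24 semitones; G2 to Gb4 is 23, one semitone narrower, so the interval is diminished.
(Equivalently, a compound diminished octave: a diminished octave plus an octave.)

diminished fifteenth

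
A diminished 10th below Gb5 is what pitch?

E4

Counting three letter names plus an octave down from G lands on E.
A diminished tenth is 14 semitones; 14 semitones down from Gb5 gives E4.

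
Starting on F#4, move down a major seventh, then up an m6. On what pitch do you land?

F#4 down a major seventh → G3 (11 semitones).
Up a minor sixth from G3: Eb4 (8 semitones up).

Eb4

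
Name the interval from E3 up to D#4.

major 7th

E to D spans seven letter names (E-F-G-A-B-C-D): a seventh.
Counting semitones, E3→D#4 is 11, which is the major seventh.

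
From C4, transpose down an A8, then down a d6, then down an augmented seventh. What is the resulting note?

Down an augmented octave from C4: Cb3 (13 semitones down).
Cb3 down a diminished sixth → E2 (7 semitones).
An augmented seventh down from E2 is Fb1.

Fb1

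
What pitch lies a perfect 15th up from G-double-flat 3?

G-double-flat 5

A fifteenth keeps the letter name G, two octaves up from G.
Moving 24 semitones up from Gbb3 (the size of a perfect fifteenth) reaches Gbb5.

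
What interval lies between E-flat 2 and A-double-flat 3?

diminished eleventh

E to A spans four letter names (E-F-G-A), plus an octave — that makes it an eleventh of some quality.
The perfect eleventh is 17 semitones; here we have 16, one semitone narrower: diminished.
(Equivalently, a compound diminished fourth: a diminished fourth plus an octave.)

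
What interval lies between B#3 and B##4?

A8

B to B is the same letter name, plus an octave: an octave.
B#3 to B##4 spans 13 semitones — one semitone wider than the perfect octave (12) — giving an augmented octave.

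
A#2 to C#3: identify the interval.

A to C spans three letter names (A-B-C): a third.
A major third would be 4 semitones, but A#2 to C#3 is 3 — one semitone narrower, making it a minor third.

minor third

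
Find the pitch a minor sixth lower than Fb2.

The sixth takes the letter from F down to A.
A minor sixth spans 8 semitones, so from Fb2 the target pitch is Ab1.

Ab1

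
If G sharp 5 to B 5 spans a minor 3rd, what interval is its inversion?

Inverted interval numbers add to nine, so a third pairs with a sixth (3 + 6 = 9).
The quality also flips — minor becomes major — giving a major sixth.

major 6th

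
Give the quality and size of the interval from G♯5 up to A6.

G to A spans two letter names (G-A), plus an octave, so the interval is some kind of ninth.
At 13 semitones, G#5→A6 falls one short of a major ninth: minor.
(Equivalently, a compound minor second: a minor second plus an octave.)

m9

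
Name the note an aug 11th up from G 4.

C sharp 6

The eleventh's letter: G up four letter names plus an octave → C.
An augmented eleventh spans 18 semitones, so from G4 the target pitch is C#6.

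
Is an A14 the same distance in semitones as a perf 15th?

Yes

An augmented fourteenth = 24 semitones = a perfect fifteenth; enharmonically equal.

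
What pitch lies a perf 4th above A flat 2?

The fourth takes the letter from A up to D.
A perfect fourth is 5 semitones; 5 semitones up from Ab2 gives Db3.

D flat 3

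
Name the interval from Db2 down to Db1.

Descending from Db2 to Db1 is the same interval as ascending Db1 to Db2.
D to D is the same letter name, plus an octave, so the interval is some kind of octave.
The perfect octave spans 12 semitones, and Db1 to Db2 is exactly 12 semitones — so this is a perfect octave.

perfect octave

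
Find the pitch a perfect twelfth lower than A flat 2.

Counting five letter names plus an octave down from A lands on D.
A perfect twelfth spans 19 semitones, so from Ab2 the target pitch is Db1.

D flat 1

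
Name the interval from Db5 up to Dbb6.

diminished octave

D to D is the same letter name, plus an octave — that makes it an octave of some quality.
A perfect octave would be 12 semitones; Db5 to Dbb6 is 11, one semitone narrower, so the interval is diminished.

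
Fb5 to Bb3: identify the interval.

Descending from Fb5 to Bb3 is the same interval as ascending Bb3 to Fb5.
B to F spans five letter names (B-C-D-E-F), plus an octave — that makes it a twelfth of some quality.
The perfect twelfth is 19 semitones; here we have 18, one semitone narrower: diminished.
(Equivalently, a compound diminished fifth: a diminished fifth plus an octave.)

diminished twelfth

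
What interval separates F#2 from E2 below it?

M2

Descending from F#2 to E2 is the same interval as ascending E2 to F#2.
E to F spans two letter names (E-F): a second.
E2 to F#2 is 2 semitones, matching the major second exactly, so the quality is major.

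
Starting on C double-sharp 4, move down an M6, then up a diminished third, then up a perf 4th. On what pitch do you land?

Down a major sixth from C##4: E#3 (9 semitones down).
A diminished third up from E#3 is G3.
Up a perfect fourth from G3: C4 (5 semitones up).

C 4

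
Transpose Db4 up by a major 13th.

Bb5

The thirteenth's letter: D up six letter names plus an octave → B.
A major thirteenth spans 21 semitones, so from Db4 the target pitch is Bb5.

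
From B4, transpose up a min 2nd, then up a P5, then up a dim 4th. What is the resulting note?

Cb6

Up a minor second from B4: C5 (1 semitone up).
C5 up a perfect fifth → G5 (7 semitones).
G5 up a diminished fourth → Cb6 (4 semitones).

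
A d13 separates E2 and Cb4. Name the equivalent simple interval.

diminished sixth

Subtracting seven from the interval number removes an octave: 13 − 7 = 6.
That makes a diminished thirteenth a compound diminished sixth — an octave plus a diminished sixth.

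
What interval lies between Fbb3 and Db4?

F to D spans six letter names (F-G-A-B-C-D), so the interval is some kind of sixth.
The major sixth is 9 semitones; here we have 10, one semitone wider: augmented.

augmented sixth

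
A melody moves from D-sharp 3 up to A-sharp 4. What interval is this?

D to A spans five letter names (D-E-F-G-A), plus an octave: a twelfth.
The perfect twelfth spans 19 semitones, and D#3 to A#4 is exactly 19 semitones — so this is a perfect twelfth.
(Equivalently, a compound perfect fifth: a perfect fifth plus an octave.)

perfect twelfth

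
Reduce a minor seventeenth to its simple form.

Subtracting seven from the interval number removes an octave: 17 − 14 = 3.
Quality carries through unchanged, so the simple form is a minor third.

m3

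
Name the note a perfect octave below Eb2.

The letter stays E (same as the start), shifted an octave down.
A perfect octave spans 12 semitones, so from Eb2 the target pitch is Eb1.

Eb1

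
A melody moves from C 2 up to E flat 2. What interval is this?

m3

C to E spans three letter names (C-D-E): a third.
At 3 semitones, C2→Eb2 falls one short of a major third: minor.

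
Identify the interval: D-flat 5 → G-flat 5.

D to G spans four letter names (D-E-F-G), so the interval is some kind of fourth.
The perfect fourth spans 5 semitones, and Db5 to Gb5 is exactly 5 semitones — so this is a perfect fourth.

P4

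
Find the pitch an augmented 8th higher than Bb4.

B5

An octave keeps the letter name B, an octave up from B.
An augmented octave spans 13 semitones, so from Bb4 the target pitch is B5.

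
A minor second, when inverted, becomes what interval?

Interval numbers invert to sum to nine: 2 + 7 = 9, so a second inverts to a seventh.
Quality inverts too: minor becomes major. That makes the inversion a major seventh.

major 7th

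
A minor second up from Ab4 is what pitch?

The second takes the letter from A up to B.
A minor second spans 1 semitone, so from Ab4 the target pitch is Bbb4.

Bbb4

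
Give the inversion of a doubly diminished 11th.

doubly augmented fifth

First reduce the compound doubly diminished eleventh to its simple form, a doubly diminished fourth.
Inverted interval numbers add to nine, so a fourth pairs with a fifth (4 + 5 = 9).
The quality also flips — doubly diminished becomes doubly augmented — giving a doubly augmented fifth.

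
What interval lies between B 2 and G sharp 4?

B to G spans six letter names (B-C-D-E-F-G), plus an octave, so the interval is some kind of thirteenth.
The major thirteenth spans 21 semitones, and B2 to G#4 is exactly 21 semitones — so this is a major thirteenth.
(Equivalently, a compound major sixth: a major sixth plus an octave.)

major thirteenth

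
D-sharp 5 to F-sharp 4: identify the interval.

major sixth

Descending from D#5 to F#4 is the same interval as ascending F#4 to D#5.
F to D spans six letter names (F-G-A-B-C-D): a sixth.
Counting semitones, F#4→D#5 is 9, which is the major sixth.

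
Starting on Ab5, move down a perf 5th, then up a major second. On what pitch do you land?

Ab5 down a perfect fifth → Db5 (7 semitones).
Up a major second from Db5: Eb5 (2 semitones up).

Eb5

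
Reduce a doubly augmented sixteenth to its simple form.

AA2

Subtracting seven from the interval number removes an octave: 16 − 14 = 2.
So a doubly augmented sixteenth is 2 octaves plus a doubly augmented second. The quality is unchanged.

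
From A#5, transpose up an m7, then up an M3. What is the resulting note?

A#5 up a minor seventh → G#6 (10 semitones).
Up a major third from G#6: B#6 (4 semitones up).

B#6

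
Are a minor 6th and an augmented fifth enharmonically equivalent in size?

Yes

A minor sixth = 8 semitones = an augmented fifth; enharmonically equal.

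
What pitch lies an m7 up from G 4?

Seven letter names up from G: F.
A minor seventh is 10 semitones; 10 semitones up from G4 gives F5.

F 5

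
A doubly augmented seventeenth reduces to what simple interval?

doubly augmented 3rd

Each octave removed subtracts seven from the number: 17 − 14 = 3.
So a doubly augmented seventeenth is 2 octaves plus a doubly augmented third. The quality is unchanged.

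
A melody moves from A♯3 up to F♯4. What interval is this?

minor sixth

A to F spans six letter names (A-B-C-D-E-F), so the interval is some kind of sixth.
A major sixth would be 9 semitones, but A#3 to F#4 is 8 — one semitone narrower, making it a minor sixth.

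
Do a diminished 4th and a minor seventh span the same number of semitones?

No

A diminished fourth is 4 semitones but a minor seventh is 10 semitones — different sizes.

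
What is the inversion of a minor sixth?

Interval numbers invert to sum to nine: 6 + 3 = 9, so a sixth inverts to a third.
The quality also flips — minor becomes major — giving a major third.

major 3rd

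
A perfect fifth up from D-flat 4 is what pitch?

A-flat 4

Counting five letter names up from D lands on A.
Moving 7 semitones up from Db4 (the size of a perfect fifth) reaches Ab4.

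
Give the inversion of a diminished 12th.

First reduce the compound diminished twelfth to its simple form, a diminished fifth.
Interval numbers invert to sum to nine: 5 + 4 = 9, so a fifth inverts to a fourth.
The quality also flips — diminished becomes augmented — giving an augmented fourth.

A4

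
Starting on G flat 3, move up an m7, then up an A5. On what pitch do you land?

Gb3 up a minor seventh → Fb4 (10 semitones).
An augmented fifth up from Fb4 is C5.

C 5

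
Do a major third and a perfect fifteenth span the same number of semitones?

A major third is 4 semitones but a perfect fifteenth is 24 semitones — different sizes.

No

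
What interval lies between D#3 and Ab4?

D to A spans five letter names (D-E-F-G-A), plus an octave, so the interval is some kind of twelfth.
The perfect twelfth is 19 semitones; here we have 17, two semitones narrower: doubly diminished.
(Equivalently, a compound doubly diminished fifth: a doubly diminished fifth plus an octave.)

doubly diminished 12th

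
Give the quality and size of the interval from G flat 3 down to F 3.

Descending from Gb3 to F3 is the same interval as ascending F3 to Gb3.
F to G spans two letter names (F-G) — that makes it a second of some quality.
At 1 semitone, F3→Gb3 falls one short of a major second: minor.

m2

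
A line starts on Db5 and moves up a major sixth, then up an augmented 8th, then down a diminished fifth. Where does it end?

Db5 up a major sixth → Bb5 (9 semitones).
Bb5 up an augmented octave → B6 (13 semitones).
A diminished fifth down from B6 is E#6.

E#6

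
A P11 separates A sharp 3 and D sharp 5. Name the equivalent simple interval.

Take out an octave (7 from the number): 11 − 7 = 4.
Quality carries through unchanged, so the simple form is a perfect fourth.

perfect fourth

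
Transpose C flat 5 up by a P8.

C flat 6

For an octave the letter name doesn't change: still C, an octave up.
A perfect octave spans 12 semitones, so from Cb5 the target pitch is Cb6.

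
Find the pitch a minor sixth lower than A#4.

C##4

Counting six letter names down from A lands on C.
A minor sixth spans 8 semitones, so from A#4 the target pitch is C##4.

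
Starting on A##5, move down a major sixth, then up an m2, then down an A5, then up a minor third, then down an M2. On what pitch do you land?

Ab4

A major sixth down from A##5 is C##5.
A minor second up from C##5 is D#5.
Down an augmented fifth from D#5: G4 (8 semitones down).
G4 up a minor third → Bb4 (3 semitones).
Down a major second from Bb4: Ab4 (2 semitones down).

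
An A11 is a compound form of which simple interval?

Each octave removed subtracts seven from the number: 11 − 7 = 4.
Quality carries through unchanged, so the simple form is an augmented fourth.

A4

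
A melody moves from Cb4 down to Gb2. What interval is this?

P11

Descending from Cb4 to Gb2 is the same interval as ascending Gb2 to Cb4.
G to C spans four letter names (G-A-B-C), plus an octave: an eleventh.
Gb2 to Cb4 is 17 semitones, matching the perfect eleventh exactly, so the quality is perfect.
(Equivalently, a compound perfect fourth: a perfect fourth plus an octave.)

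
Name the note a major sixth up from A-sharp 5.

Counting six letter names up from A lands on F.
Moving 9 semitones up from A#5 (the size of a major sixth) reaches F##6.

F-double-sharp 6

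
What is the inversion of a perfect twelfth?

First reduce the compound perfect twelfth to its simple form, a perfect fifth.
Inverted interval numbers add to nine, so a fifth pairs with a fourth (5 + 4 = 9).
And perfect stays perfect under inversion, so we get a perfect fourth.

perfect fourth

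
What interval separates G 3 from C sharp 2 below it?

Descending from G3 to C#2 is the same interval as ascending C#2 to G3.
C to G spans five letter names (C-D-E-F-G), plus an octave, so the interval is some kind of twelfth.
A perfect twelfth would be 19 semitones; C#2 to G3 is 18, one semitone narrower, so the interval is diminished.
(Equivalently, a compound diminished fifth: a diminished fifth plus an octave.)

diminished twelfth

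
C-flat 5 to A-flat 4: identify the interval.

m3

Descending from Cb5 to Ab4 is the same interval as ascending Ab4 to Cb5.
A to C spans three letter names (A-B-C) — that makes it a third of some quality.
A major third would be 4 semitones, but Ab4 to Cb5 is 3 — one semitone narrower, making it a minor third.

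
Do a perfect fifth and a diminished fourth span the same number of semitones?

A perfect fifth spans 7 semitones; a diminished fourth spans 4 semitones. They differ by 3.

No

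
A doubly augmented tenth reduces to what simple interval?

Each octave removed subtracts seven from the number: 10 − 7 = 3.
That makes a doubly augmented tenth a compound doubly augmented third — an octave plus a doubly augmented third.

doubly augmented third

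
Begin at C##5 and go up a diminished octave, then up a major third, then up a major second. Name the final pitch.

F##6

A diminished octave up from C##5 is C#6.
Up a major third from C#6: E#6 (4 semitones up).
A major second up from E#6 is F##6.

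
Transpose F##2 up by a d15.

F#4

A fifteenth keeps the letter name F, two octaves up from F.
Moving 23 semitones up from F##2 (the size of a diminished fifteenth) reaches F#4.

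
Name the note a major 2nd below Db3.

Two letter names down from D: C.
A major second spans 2 semitones, so from Db3 the target pitch is Cb3.

Cb3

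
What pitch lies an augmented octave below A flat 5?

A double-flat 4

For an octave the letter name doesn't change: still A, an octave down.
An augmented octave spans 13 semitones, so from Ab5 the target pitch is Abb4.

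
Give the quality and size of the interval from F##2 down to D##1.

minor tenth

Descending from F##2 to D##1 is the same interval as ascending D##1 to F##2.
D to F spans three letter names (D-E-F), plus an octave: a tenth.
At 15 semitones, D##1→F##2 falls one short of a major tenth: minor.
(Equivalently, a compound minor third: a minor third plus an octave.)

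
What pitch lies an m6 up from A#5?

F#6

Six letter names up from A: F.
A minor sixth is 8 semitones; 8 semitones up from A#5 gives F#6.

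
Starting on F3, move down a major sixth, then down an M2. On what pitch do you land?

A major sixth down from F3 is Ab2.
Ab2 down a major second → Gb2 (2 semitones).

Gb2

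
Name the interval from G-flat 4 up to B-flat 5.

major 10th

G to B spans three letter names (G-A-B), plus an octave — that makes it a tenth of some quality.
The major tenth spans 16 semitones, and Gb4 to Bb5 is exactly 16 semitones — so this is a major tenth.
(Equivalently, a compound major third: a major third plus an octave.)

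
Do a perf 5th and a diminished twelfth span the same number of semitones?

No

A perfect fifth is 7 semitones but a diminished twelfth is 18 semitones — different sizes.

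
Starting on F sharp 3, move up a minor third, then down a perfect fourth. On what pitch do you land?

E 3

Up a minor third from F#3: A3 (3 semitones up).
Down a perfect fourth from A3: E3 (5 semitones down).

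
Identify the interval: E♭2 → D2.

minor second

Descending from Eb2 to D2 is the same interval as ascending D2 to Eb2.
D to E spans two letter names (D-E) — that makes it a second of some quality.
At 1 semitone, D2→Eb2 falls one short of a major second: minor.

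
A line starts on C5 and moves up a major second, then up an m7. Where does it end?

A major second up from C5 is D5.
Up a minor seventh from D5: C6 (10 semitones up).

C6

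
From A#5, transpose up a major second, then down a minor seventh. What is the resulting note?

A major second up from A#5 is B#5.
Down a minor seventh from B#5: C##5 (10 semitones down).

C##5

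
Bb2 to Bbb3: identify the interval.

d8

B to B is the same letter name, plus an octave — that makes it an octave of some quality.
The perfect octave is 12 semitones; here we have 11, one semitone narrower: diminished.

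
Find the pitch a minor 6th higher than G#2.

Six letter names up from G: E.
Moving 8 semitones up from G#2 (the size of a minor sixth) reaches E3.

E3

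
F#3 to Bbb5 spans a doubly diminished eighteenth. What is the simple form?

Take out 2 octaves (14 from the number): 18 − 14 = 4.
So a doubly diminished eighteenth is 2 octaves plus a doubly diminished fourth. The quality is unchanged.

doubly diminished fourth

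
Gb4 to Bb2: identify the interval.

m13

Descending from Gb4 to Bb2 is the same interval as ascending Bb2 to Gb4.
B to G spans six letter names (B-C-D-E-F-G), plus an octave, so the interval is some kind of thirteenth.
A major thirteenth would be 21 semitones, but Bb2 to Gb4 is 20 — one semitone narrower, making it a minor thirteenth.
(Equivalently, a compound minor sixth: a minor sixth plus an octave.)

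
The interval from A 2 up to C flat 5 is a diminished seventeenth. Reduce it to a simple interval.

diminished 3rd

Take out 2 octaves (14 from the number): 17 − 14 = 3.
That makes a diminished seventeenth a compound diminished third — 2 octaves plus a diminished third.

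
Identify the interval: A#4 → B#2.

Descending from A#4 to B#2 is the same interval as ascending B#2 to A#4.
B to A spans seven letter names (B-C-D-E-F-G-A), plus an octave, so the interval is some kind of fourteenth.
At 22 semitones, B#2→A#4 falls one short of a major fourteenth: minor.
(Equivalently, a compound minor seventh: a minor seventh plus an octave.)

m14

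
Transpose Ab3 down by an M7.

Bbb2

The seventh takes the letter from A down to B.
A major seventh is 11 semitones; 11 semitones down from Ab3 gives Bbb2.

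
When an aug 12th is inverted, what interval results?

d4

First reduce the compound augmented twelfth to its simple form, an augmented fifth.
Inverted interval numbers add to nine, so a fifth pairs with a fourth (5 + 4 = 9).
And augmented becomes diminished under inversion, so we get a diminished fourth.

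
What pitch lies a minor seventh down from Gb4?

Ab3

Counting seven letter names down from G lands on A.
Moving 10 semitones down from Gb4 (the size of a minor seventh) reaches Ab3.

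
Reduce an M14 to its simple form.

major seventh

Take out an octave (7 from the number): 14 − 7 = 7.
That makes a major fourteenth a compound major seventh — an octave plus a major seventh.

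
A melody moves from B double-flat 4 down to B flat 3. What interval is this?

Descending from Bbb4 to Bb3 is the same interval as ascending Bb3 to Bbb4.
B to B is the same letter name, plus an octave: an octave.
The perfect octave is 12 semitones; here we have 11, one semitone narrower: diminished.

diminished octave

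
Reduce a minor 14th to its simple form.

minor seventh

Take out an octave (7 from the number): 14 − 7 = 7.
So a minor fourteenth is an octave plus a minor seventh. The quality is unchanged.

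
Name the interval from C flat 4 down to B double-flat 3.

major second

Descending from Cb4 to Bbb3 is the same interval as ascending Bbb3 to Cb4.
B to C spans two letter names (B-C) — that makes it a second of some quality.
Bbb3 to Cb4 is 2 semitones, matching the major second exactly, so the quality is major.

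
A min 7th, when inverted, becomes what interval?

The rule of nine gives the new number: 9 − 7 = 2, so a seventh becomes a second.
And minor becomes major under inversion, so we get a major second.

major second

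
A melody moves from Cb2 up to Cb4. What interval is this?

C to C is the same letter name, plus 2 octaves — that makes it a fifteenth of some quality.
Cb2 to Cb4 is 24 semitones, matching the perfect fifteenth exactly, so the quality is perfect.
(Equivalently, a compound perfect octave: a perfect octave plus an octave.)

perfect fifteenth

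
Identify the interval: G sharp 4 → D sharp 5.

G to D spans five letter names (G-A-B-C-D): a fifth.
G#4 to D#5 is 7 semitones, matching the perfect fifth exactly, so the quality is perfect.

perfect 5th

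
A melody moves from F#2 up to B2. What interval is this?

F to B spans four letter names (F-G-A-B), so the interval is some kind of fourth.
The perfect fourth spans 5 semitones, and F#2 to B2 is exactly 5 semitones — so this is a perfect fourth.

P4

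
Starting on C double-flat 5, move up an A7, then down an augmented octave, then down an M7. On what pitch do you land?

C double-flat 4

Cbb5 up an augmented seventh → Bb5 (12 semitones).
Down an augmented octave from Bb5: Bbb4 (13 semitones down).
Bbb4 down a major seventh → Cbb4 (11 semitones).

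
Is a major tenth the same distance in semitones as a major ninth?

A major tenth spans 16 semitones; a major ninth spans 14 semitones. They differ by 2.

No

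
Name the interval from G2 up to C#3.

augmented fourth

G to C spans four letter names (G-A-B-C): a fourth.
A perfect fourth would be 5 semitones; G2 to C#3 is 6, one semitone wider, so the interval is augmented.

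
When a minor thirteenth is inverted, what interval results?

First reduce the compound minor thirteenth to its simple form, a minor sixth.
Interval numbers invert to sum to nine: 6 + 3 = 9, so a sixth inverts to a third.
And minor becomes major under inversion, so we get a major third.

major 3rd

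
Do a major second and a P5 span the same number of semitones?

A major second is 2 semitones but a perfect fifth is 7 semitones — different sizes.

No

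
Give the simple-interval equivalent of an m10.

Take out an octave (7 from the number): 10 − 7 = 3.
So a minor tenth is an octave plus a minor third. The quality is unchanged.

minor third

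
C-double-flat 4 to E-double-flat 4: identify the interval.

C to E spans three letter names (C-D-E): a third.
Counting semitones, Cbb4→Ebb4 is 4, which is the major third.

M3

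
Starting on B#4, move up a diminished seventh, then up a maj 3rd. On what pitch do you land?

C#6

B#4 up a diminished seventh → A5 (9 semitones).
A major third up from A5 is C#6.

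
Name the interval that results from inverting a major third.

m6

Inverted interval numbers add to nine, so a third pairs with a sixth (3 + 6 = 9).
And major becomes minor under inversion, so we get a minor sixth.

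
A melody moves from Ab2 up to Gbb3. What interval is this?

d7

A to G spans seven letter names (A-B-C-D-E-F-G), so the interval is some kind of seventh.
A major seventh would be 11 semitones; Ab2 to Gbb3 is 9, two semitones narrower, so the interval is diminished.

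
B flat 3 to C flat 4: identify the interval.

B to C spans two letter names (B-C), so the interval is some kind of second.
A major second would be 2 semitones, but Bb3 to Cb4 is 1 — one semitone narrower, making it a minor second.

minor second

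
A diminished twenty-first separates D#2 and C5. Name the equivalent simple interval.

Take out 2 octaves (14 from the number): 21 − 14 = 7.
So a diminished twenty-first is 2 octaves plus a diminished seventh. The quality is unchanged.

d7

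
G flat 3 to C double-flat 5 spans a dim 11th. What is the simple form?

Each octave removed subtracts seven from the number: 11 − 7 = 4.
So a diminished eleventh is an octave plus a diminished fourth. The quality is unchanged.

diminished 4th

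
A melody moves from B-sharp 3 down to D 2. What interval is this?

Descending from B#3 to D2 is the same interval as ascending D2 to B#3.
D to B spans six letter names (D-E-F-G-A-B), plus an octave — that makes it a thirteenth of some quality.
D2 to B#3 spans 22 semitones — one semitone wider than the major thirteenth (21) — giving an augmented thirteenth.
(Equivalently, a compound augmented sixth: an augmented sixth plus an octave.)

augmented thirteenth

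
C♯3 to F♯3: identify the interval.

C to F spans four letter names (C-D-E-F): a fourth.
Counting semitones, C#3→F#3 is 5, which is the perfect fourth.

perfect fourth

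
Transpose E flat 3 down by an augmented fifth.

A double-flat 2

The fifth takes the letter from E down to A.
Moving 8 semitones down from Eb3 (the size of an augmented fifth) reaches Abb2.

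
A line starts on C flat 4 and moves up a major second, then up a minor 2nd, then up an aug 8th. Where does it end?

A major second up from Cb4 is Db4.
A minor second up from Db4 is Ebb4.
Up an augmented octave from Ebb4: Eb5 (13 semitones up).

E flat 5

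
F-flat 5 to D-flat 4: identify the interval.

Descending from Fb5 to Db4 is the same interval as ascending Db4 to Fb5.
D to F spans three letter names (D-E-F), plus an octave — that makes it a tenth of some quality.
At 15 semitones, Db4→Fb5 falls one short of a major tenth: minor.
(Equivalently, a compound minor third: a minor third plus an octave.)

minor 10th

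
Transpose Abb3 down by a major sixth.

Counting six letter names down from A lands on C.
Moving 9 semitones down from Abb3 (the size of a major sixth) reaches Cbb3.

Cbb3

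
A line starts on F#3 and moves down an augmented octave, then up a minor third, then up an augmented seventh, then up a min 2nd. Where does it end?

A3

An augmented octave down from F#3 is F2.
F2 up a minor third → Ab2 (3 semitones).
Up an augmented seventh from Ab2: G#3 (12 semitones up).
G#3 up a minor second → A3 (1 semitone).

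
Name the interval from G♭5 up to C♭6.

G to C spans four letter names (G-A-B-C), so the interval is some kind of fourth.
Gb5 to Cb6 is 5 semitones, matching the perfect fourth exactly, so the quality is perfect.

P4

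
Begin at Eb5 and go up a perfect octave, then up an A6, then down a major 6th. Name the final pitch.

Eb5 up a perfect octave → Eb6 (12 semitones).
Eb6 up an augmented sixth → C#7 (10 semitones).
A major sixth down from C#7 is E6.

E6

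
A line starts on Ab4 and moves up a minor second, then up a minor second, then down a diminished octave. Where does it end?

Cb4

Up a minor second from Ab4: Bbb4 (1 semitone up).
Bbb4 up a minor second → Cbb5 (1 semitone).
Cbb5 down a diminished octave → Cb4 (11 semitones).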